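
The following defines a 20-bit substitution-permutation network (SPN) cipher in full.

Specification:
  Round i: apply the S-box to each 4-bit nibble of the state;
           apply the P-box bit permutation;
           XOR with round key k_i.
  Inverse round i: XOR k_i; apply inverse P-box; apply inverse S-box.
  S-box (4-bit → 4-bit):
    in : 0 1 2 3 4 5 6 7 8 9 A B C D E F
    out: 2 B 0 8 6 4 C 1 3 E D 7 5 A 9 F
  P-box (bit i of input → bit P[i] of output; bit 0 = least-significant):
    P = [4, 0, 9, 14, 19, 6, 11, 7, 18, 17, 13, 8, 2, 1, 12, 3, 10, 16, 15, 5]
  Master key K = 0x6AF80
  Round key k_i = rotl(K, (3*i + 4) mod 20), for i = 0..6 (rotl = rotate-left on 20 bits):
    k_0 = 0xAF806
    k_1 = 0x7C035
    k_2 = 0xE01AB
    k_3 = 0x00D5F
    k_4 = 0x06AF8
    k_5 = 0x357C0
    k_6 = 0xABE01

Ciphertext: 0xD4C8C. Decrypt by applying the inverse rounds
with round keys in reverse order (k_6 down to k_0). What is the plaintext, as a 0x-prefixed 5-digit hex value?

s_0 = ciphertext = 0xD4C8C
s_1 = InvRound(s_0, k_6) = 0x4AB39
s_2 = InvRound(s_1, k_5) = 0xF6B91
s_3 = InvRound(s_2, k_4) = 0xD3180
s_4 = InvRound(s_3, k_3) = 0x8FCF8
s_5 = InvRound(s_4, k_2) = 0xC4F41
s_6 = InvRound(s_5, k_1) = 0xF7DBC
s_7 = InvRound(s_6, k_0) = 0xFDE37

0xFDE37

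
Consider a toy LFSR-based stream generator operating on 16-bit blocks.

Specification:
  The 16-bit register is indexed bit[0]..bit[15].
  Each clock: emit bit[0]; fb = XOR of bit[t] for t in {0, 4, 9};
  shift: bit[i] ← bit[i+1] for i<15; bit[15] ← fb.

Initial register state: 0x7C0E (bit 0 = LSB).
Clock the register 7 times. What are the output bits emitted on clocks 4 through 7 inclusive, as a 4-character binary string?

1000

reg_0 = 0x7C0E
clock 1: out=0, reg = 0x3E07
clock 2: out=1, reg = 0x1F03
clock 3: out=1, reg = 0x0F81
clock 4: out=1, reg = 0x07C0
clock 5: out=0, reg = 0x83E0
clock 6: out=0, reg = 0xC1F0
clock 7: out=0, reg = 0xE0F8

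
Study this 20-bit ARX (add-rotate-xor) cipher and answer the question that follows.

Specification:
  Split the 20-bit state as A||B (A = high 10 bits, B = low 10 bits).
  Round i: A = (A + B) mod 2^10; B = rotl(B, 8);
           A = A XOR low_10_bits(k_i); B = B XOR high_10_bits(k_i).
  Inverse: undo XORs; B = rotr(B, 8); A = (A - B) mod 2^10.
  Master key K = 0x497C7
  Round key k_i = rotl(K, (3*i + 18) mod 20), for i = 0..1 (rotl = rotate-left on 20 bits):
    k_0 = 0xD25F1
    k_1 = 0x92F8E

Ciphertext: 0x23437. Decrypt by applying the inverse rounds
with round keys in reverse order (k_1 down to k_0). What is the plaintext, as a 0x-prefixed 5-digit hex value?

s_0 = ciphertext = 0x23437
s_1 = InvRound(s_0, k_1) = 0x445F2
s_2 = InvRound(s_1, k_0) = 0x7CAEE

0x7CAEE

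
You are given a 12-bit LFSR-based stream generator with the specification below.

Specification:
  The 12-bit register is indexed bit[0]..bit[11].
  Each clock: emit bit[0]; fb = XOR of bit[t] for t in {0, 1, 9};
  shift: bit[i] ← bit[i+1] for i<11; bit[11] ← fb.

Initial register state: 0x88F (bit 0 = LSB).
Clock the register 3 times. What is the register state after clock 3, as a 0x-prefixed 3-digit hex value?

reg_0 = 0x88F
clock 1: out=1, reg = 0x447
clock 2: out=1, reg = 0x223
clock 3: out=1, reg = 0x911

0x911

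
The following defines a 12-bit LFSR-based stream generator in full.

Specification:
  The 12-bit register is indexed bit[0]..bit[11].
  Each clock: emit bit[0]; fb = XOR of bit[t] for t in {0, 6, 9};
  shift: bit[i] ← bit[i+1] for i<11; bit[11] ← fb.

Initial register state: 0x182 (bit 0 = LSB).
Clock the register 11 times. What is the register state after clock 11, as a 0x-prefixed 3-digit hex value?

reg_0 = 0x182
clock 1: out=0, reg = 0x0C1
clock 2: out=1, reg = 0x060
clock 3: out=0, reg = 0x830
clock 4: out=0, reg = 0x418
clock 5: out=0, reg = 0x20C
clock 6: out=0, reg = 0x906
clock 7: out=0, reg = 0x483
clock 8: out=1, reg = 0xA41
clock 9: out=1, reg = 0xD20
clock 10: out=0, reg = 0x690
clock 11: out=0, reg = 0xB48

0xB48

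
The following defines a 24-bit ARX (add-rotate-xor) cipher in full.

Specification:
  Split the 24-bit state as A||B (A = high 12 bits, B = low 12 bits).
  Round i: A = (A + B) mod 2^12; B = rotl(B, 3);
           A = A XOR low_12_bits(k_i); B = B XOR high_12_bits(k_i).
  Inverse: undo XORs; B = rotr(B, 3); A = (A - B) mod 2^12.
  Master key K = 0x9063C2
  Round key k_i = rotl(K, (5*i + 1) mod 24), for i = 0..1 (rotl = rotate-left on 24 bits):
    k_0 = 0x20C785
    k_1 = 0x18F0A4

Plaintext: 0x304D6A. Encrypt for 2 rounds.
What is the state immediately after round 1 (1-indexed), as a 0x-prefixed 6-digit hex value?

0x7EB95A

s_0 = plaintext = 0x304D6A
s_1 = Round(s_0, k_0) = 0x7EB95A
s_2 = Round(s_1, k_1) = 0x1E1B5B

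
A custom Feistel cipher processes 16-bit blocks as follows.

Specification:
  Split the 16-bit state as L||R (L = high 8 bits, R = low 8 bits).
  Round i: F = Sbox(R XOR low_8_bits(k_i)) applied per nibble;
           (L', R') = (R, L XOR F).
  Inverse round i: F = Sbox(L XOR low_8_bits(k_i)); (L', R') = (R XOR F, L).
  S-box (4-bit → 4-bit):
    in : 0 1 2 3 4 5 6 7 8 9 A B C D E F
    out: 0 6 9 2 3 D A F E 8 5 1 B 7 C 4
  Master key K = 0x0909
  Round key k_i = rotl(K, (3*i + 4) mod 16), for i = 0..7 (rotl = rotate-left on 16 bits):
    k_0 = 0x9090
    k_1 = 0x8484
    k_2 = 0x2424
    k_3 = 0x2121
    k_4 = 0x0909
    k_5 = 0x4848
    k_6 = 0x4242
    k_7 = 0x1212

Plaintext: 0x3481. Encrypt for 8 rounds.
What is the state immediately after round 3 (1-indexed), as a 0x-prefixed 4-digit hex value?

s_0 = plaintext = 0x3481
s_1 = Round(s_0, k_0) = 0x8152
s_2 = Round(s_1, k_1) = 0x52FB
s_3 = Round(s_2, k_2) = 0xFB26
s_4 = Round(s_3, k_3) = 0x26F4
s_5 = Round(s_4, k_4) = 0xF461
s_6 = Round(s_5, k_5) = 0x616C
s_7 = Round(s_6, k_6) = 0x6CFD
s_8 = Round(s_7, k_7) = 0xFDA8

0xFB26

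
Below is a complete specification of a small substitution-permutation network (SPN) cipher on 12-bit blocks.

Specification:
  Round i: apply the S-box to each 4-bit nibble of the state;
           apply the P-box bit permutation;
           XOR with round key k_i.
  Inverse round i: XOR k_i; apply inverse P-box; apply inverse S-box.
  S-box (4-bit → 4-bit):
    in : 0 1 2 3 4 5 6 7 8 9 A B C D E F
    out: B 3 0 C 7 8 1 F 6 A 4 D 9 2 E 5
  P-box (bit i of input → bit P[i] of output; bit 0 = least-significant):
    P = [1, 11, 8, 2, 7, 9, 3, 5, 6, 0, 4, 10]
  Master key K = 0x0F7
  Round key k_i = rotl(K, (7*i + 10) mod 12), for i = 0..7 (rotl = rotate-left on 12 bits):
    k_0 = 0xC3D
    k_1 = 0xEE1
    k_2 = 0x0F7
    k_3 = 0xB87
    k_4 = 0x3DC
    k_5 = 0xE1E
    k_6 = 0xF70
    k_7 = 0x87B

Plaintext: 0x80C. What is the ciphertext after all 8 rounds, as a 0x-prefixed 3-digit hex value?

s_0 = plaintext = 0x80C
s_1 = Round(s_0, k_0) = 0xE8A
s_2 = Round(s_1, k_1) = 0x9F8
s_3 = Round(s_2, k_2) = 0xD7E
s_4 = Round(s_3, k_3) = 0x02A
s_5 = Round(s_4, k_4) = 0x69D
s_6 = Round(s_5, k_5) = 0x47E
s_7 = Round(s_6, k_6) = 0x48D
s_8 = Round(s_7, k_7) = 0x222

0x222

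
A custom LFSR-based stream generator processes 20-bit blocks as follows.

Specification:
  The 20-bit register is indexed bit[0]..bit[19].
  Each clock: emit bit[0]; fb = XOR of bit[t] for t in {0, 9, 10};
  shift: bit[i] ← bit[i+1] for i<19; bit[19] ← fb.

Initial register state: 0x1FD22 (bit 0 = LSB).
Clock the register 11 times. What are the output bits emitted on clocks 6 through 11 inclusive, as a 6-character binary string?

reg_0 = 0x1FD22
clock 1: out=0, reg = 0x8FE91
clock 2: out=1, reg = 0xC7F48
clock 3: out=0, reg = 0x63FA4
clock 4: out=0, reg = 0x31FD2
clock 5: out=0, reg = 0x18FE9
clock 6: out=1, reg = 0x8C7F4
clock 7: out=0, reg = 0x463FA
clock 8: out=0, reg = 0xA31FD
clock 9: out=1, reg = 0xD18FE
clock 10: out=0, reg = 0x68C7F
clock 11: out=1, reg = 0x3463F

100101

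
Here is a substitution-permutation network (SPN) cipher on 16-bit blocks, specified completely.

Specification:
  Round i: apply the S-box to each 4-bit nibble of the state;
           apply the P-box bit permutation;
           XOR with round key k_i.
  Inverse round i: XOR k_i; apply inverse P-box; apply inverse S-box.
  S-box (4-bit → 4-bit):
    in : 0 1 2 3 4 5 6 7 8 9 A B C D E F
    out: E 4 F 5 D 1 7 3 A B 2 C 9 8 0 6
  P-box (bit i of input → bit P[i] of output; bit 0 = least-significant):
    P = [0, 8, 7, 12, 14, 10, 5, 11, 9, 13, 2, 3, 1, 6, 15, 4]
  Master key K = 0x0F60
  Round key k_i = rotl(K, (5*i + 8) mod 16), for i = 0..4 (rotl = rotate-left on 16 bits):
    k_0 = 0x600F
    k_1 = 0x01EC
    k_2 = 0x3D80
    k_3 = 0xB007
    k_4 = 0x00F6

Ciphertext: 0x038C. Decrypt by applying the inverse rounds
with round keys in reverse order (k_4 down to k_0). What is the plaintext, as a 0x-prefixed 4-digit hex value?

0x3A9C

s_0 = ciphertext = 0x038C
s_1 = InvRound(s_0, k_4) = 0x9C1A
s_2 = InvRound(s_1, k_3) = 0xD085
s_3 = InvRound(s_2, k_2) = 0x1F97
s_4 = InvRound(s_3, k_1) = 0x9C0C
s_5 = InvRound(s_4, k_0) = 0x3A9C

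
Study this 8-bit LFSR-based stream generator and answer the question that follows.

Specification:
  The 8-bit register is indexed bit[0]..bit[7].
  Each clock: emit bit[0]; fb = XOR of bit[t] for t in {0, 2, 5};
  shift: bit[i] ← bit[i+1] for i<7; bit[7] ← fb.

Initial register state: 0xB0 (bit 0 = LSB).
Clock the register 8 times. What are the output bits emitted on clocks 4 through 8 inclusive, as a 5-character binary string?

reg_0 = 0xB0
clock 1: out=0, reg = 0xD8
clock 2: out=0, reg = 0x6C
clock 3: out=0, reg = 0x36
clock 4: out=0, reg = 0x1B
clock 5: out=1, reg = 0x8D
clock 6: out=1, reg = 0x46
clock 7: out=0, reg = 0xA3
clock 8: out=1, reg = 0x51

01101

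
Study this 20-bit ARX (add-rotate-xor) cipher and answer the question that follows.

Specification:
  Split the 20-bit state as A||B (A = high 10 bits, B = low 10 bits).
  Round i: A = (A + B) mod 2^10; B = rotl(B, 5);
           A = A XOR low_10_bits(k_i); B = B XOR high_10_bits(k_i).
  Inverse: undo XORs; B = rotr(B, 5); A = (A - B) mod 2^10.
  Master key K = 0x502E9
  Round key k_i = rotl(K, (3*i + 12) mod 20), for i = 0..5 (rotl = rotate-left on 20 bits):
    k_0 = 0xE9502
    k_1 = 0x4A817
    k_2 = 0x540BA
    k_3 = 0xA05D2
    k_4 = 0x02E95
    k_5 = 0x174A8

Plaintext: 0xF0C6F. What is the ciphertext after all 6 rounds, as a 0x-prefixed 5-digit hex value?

0xD784E

s_0 = plaintext = 0xF0C6F
s_1 = Round(s_0, k_0) = 0x4C246
s_2 = Round(s_1, k_1) = 0xD85F8
s_3 = Round(s_2, k_2) = 0x78E5F
s_4 = Round(s_3, k_3) = 0x64173
s_5 = Round(s_4, k_4) = 0x65A60
s_6 = Round(s_5, k_5) = 0xD784E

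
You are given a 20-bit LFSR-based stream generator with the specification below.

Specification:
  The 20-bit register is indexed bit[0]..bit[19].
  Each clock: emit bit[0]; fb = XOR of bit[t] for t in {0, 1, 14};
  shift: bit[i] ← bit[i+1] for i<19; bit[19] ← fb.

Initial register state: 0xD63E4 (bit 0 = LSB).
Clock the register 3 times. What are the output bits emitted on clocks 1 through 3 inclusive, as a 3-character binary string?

reg_0 = 0xD63E4
clock 1: out=0, reg = 0xEB1F2
clock 2: out=0, reg = 0xF58F9
clock 3: out=1, reg = 0x7AC7C

001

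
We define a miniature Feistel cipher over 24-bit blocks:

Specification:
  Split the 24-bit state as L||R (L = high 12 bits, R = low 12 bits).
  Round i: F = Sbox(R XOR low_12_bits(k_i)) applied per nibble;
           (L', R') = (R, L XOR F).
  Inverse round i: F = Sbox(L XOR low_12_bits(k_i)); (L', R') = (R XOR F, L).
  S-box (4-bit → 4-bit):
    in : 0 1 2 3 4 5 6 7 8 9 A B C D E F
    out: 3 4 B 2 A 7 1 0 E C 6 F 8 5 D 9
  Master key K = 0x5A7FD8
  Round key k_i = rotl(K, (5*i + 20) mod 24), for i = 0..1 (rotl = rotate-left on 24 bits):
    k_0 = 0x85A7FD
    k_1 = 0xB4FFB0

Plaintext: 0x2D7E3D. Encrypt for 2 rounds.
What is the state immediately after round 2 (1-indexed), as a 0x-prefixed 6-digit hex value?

0xE54AE7

s_0 = plaintext = 0x2D7E3D
s_1 = Round(s_0, k_0) = 0xE3DE54
s_2 = Round(s_1, k_1) = 0xE54AE7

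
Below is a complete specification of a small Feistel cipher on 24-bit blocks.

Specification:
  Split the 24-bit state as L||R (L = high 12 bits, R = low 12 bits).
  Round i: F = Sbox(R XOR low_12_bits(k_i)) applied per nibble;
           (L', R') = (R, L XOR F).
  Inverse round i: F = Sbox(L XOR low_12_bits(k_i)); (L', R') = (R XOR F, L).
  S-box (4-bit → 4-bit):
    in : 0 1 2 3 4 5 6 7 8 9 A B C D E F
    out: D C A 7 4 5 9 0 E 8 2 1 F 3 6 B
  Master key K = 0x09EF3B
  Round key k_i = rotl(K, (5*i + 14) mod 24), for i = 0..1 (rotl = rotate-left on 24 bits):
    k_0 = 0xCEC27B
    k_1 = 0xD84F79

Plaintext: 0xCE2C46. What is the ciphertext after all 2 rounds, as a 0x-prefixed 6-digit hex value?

s_0 = plaintext = 0xCE2C46
s_1 = Round(s_0, k_0) = 0xC46A91
s_2 = Round(s_1, k_1) = 0xA91928

0xA91928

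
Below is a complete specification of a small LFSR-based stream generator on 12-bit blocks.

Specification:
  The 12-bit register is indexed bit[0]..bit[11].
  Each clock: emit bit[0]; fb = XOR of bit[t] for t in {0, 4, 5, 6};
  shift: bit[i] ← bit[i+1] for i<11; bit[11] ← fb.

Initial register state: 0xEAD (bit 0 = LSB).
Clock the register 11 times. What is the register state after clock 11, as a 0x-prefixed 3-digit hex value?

reg_0 = 0xEAD
clock 1: out=1, reg = 0x756
clock 2: out=0, reg = 0x3AB
clock 3: out=1, reg = 0x1D5
clock 4: out=1, reg = 0x8EA
clock 5: out=0, reg = 0x475
clock 6: out=1, reg = 0x23A
clock 7: out=0, reg = 0x11D
clock 8: out=1, reg = 0x08E
clock 9: out=0, reg = 0x047
clock 10: out=1, reg = 0x023
clock 11: out=1, reg = 0x011

0x011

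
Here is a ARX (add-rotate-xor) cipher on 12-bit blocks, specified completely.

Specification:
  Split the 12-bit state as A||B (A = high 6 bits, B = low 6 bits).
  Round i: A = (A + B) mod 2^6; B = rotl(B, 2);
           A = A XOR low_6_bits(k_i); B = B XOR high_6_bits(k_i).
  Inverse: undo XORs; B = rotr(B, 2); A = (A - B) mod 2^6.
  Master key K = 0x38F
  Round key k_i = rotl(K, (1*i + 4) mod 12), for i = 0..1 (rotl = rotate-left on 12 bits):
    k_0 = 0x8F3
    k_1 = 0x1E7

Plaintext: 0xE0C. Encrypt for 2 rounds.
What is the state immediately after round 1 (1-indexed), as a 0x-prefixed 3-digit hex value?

s_0 = plaintext = 0xE0C
s_1 = Round(s_0, k_0) = 0xDD3
s_2 = Round(s_1, k_1) = 0xB4A

0xDD3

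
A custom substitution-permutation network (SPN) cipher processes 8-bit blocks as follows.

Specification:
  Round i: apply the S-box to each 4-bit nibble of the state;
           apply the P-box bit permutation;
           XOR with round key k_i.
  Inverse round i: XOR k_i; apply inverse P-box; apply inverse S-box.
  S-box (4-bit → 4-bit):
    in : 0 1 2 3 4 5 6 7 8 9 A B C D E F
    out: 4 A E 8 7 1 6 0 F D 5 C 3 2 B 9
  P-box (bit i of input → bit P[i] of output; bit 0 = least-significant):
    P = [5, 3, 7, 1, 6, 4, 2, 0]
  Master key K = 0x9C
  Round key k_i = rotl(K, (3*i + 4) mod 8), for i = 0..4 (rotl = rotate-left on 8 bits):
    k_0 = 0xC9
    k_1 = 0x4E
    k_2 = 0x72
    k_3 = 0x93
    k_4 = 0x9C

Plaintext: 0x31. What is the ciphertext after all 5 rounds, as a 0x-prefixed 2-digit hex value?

0x75

s_0 = plaintext = 0x31
s_1 = Round(s_0, k_0) = 0xC2
s_2 = Round(s_1, k_1) = 0x94
s_3 = Round(s_2, k_2) = 0x9F
s_4 = Round(s_3, k_3) = 0xF4
s_5 = Round(s_4, k_4) = 0x75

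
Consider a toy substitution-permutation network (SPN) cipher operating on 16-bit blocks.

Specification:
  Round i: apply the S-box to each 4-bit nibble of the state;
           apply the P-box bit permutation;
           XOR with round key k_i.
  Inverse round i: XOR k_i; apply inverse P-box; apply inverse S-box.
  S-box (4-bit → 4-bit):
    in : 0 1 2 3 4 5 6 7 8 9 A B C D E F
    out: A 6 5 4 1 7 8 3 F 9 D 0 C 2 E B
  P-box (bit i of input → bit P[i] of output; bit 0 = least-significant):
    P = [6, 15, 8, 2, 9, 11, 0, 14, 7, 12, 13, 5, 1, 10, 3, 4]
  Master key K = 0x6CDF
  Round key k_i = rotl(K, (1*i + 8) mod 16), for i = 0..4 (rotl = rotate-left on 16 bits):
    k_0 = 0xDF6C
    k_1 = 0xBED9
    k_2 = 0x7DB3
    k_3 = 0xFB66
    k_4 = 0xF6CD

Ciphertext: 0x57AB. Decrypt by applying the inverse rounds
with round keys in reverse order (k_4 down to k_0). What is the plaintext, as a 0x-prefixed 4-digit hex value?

s_0 = ciphertext = 0x57AB
s_1 = InvRound(s_0, k_4) = 0x4CB8
s_2 = InvRound(s_1, k_3) = 0x8548
s_3 = InvRound(s_2, k_2) = 0xA8E7
s_4 = InvRound(s_3, k_1) = 0x8046
s_5 = InvRound(s_4, k_0) = 0x50F3

0x50F3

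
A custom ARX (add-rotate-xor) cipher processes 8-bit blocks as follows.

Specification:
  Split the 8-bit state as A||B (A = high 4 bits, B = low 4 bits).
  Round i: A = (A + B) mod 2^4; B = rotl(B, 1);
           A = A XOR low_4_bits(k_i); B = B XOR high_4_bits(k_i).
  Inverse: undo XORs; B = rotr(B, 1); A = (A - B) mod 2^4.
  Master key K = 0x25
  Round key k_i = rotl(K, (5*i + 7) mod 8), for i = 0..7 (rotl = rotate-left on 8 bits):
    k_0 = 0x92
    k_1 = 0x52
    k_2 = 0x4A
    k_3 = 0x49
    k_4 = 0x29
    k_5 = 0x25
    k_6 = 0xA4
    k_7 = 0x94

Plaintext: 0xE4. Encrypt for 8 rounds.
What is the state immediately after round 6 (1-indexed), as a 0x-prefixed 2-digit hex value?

s_0 = plaintext = 0xE4
s_1 = Round(s_0, k_0) = 0x01
s_2 = Round(s_1, k_1) = 0x37
s_3 = Round(s_2, k_2) = 0x0A
s_4 = Round(s_3, k_3) = 0x31
s_5 = Round(s_4, k_4) = 0xD0
s_6 = Round(s_5, k_5) = 0x82
s_7 = Round(s_6, k_6) = 0xEE
s_8 = Round(s_7, k_7) = 0x84

0x82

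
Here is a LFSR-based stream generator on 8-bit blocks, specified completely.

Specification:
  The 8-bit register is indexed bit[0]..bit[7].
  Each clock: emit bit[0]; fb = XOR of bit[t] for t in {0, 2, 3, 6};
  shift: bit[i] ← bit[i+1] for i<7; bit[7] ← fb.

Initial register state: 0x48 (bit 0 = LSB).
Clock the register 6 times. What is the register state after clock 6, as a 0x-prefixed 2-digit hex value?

0xE9

reg_0 = 0x48
clock 1: out=0, reg = 0x24
clock 2: out=0, reg = 0x92
clock 3: out=0, reg = 0x49
clock 4: out=1, reg = 0xA4
clock 5: out=0, reg = 0xD2
clock 6: out=0, reg = 0xE9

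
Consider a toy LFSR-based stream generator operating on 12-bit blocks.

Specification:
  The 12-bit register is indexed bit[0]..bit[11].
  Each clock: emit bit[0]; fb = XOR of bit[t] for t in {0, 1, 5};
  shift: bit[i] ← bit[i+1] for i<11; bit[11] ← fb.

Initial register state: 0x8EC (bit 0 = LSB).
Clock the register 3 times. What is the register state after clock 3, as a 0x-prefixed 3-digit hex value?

0xB1D

reg_0 = 0x8EC
clock 1: out=0, reg = 0xC76
clock 2: out=0, reg = 0x63B
clock 3: out=1, reg = 0xB1D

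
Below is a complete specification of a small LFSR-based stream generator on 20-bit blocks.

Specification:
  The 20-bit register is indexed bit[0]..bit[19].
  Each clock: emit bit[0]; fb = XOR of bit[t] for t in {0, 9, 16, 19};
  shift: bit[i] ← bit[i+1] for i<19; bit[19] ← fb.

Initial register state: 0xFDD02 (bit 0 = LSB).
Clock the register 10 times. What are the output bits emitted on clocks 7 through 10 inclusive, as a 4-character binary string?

reg_0 = 0xFDD02
clock 1: out=0, reg = 0x7EE81
clock 2: out=1, reg = 0xBF740
clock 3: out=0, reg = 0xDFBA0
clock 4: out=0, reg = 0xEFDD0
clock 5: out=0, reg = 0xF7EE8
clock 6: out=0, reg = 0xFBF74
clock 7: out=0, reg = 0xFDFBA
clock 8: out=0, reg = 0xFEFDD
clock 9: out=1, reg = 0x7F7EE
clock 10: out=0, reg = 0x3FBF7

0010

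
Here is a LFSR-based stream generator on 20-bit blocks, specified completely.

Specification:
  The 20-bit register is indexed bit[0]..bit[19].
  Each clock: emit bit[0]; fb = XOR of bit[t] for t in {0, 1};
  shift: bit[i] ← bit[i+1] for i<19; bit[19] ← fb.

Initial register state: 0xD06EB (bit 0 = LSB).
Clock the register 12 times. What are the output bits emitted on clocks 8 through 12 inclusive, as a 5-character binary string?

10110

reg_0 = 0xD06EB
clock 1: out=1, reg = 0x68375
clock 2: out=1, reg = 0xB41BA
clock 3: out=0, reg = 0xDA0DD
clock 4: out=1, reg = 0xED06E
clock 5: out=0, reg = 0xF6837
clock 6: out=1, reg = 0x7B41B
clock 7: out=1, reg = 0x3DA0D
clock 8: out=1, reg = 0x9ED06
clock 9: out=0, reg = 0xCF683
clock 10: out=1, reg = 0x67B41
clock 11: out=1, reg = 0xB3DA0
clock 12: out=0, reg = 0x59ED0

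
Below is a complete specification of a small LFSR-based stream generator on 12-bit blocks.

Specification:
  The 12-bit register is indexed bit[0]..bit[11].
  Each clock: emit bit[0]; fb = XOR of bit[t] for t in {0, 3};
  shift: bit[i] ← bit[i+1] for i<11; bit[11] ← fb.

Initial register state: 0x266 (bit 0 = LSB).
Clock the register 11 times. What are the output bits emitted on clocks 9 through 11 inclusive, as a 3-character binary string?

010

reg_0 = 0x266
clock 1: out=0, reg = 0x133
clock 2: out=1, reg = 0x899
clock 3: out=1, reg = 0x44C
clock 4: out=0, reg = 0xA26
clock 5: out=0, reg = 0x513
clock 6: out=1, reg = 0xA89
clock 7: out=1, reg = 0x544
clock 8: out=0, reg = 0x2A2
clock 9: out=0, reg = 0x151
clock 10: out=1, reg = 0x8A8
clock 11: out=0, reg = 0xC54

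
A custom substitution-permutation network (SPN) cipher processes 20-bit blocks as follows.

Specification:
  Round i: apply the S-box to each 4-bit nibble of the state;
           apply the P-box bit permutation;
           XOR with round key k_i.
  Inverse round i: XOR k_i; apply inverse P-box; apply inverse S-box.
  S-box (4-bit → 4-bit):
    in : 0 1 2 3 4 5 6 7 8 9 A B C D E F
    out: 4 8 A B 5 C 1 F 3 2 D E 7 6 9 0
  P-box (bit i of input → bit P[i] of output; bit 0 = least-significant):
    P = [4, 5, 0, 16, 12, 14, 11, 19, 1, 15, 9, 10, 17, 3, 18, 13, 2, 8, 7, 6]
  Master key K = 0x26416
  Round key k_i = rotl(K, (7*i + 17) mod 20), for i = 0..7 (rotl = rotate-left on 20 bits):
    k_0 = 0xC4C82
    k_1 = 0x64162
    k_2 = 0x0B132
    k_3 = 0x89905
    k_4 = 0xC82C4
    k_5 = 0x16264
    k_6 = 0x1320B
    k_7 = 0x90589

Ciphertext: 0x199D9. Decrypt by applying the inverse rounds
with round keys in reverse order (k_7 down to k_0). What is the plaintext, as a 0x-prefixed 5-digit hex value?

0x4F16F

s_0 = ciphertext = 0x199D9
s_1 = InvRound(s_0, k_7) = 0x1F2A6
s_2 = InvRound(s_1, k_6) = 0x4999D
s_3 = InvRound(s_2, k_5) = 0xBBDC7
s_4 = InvRound(s_3, k_4) = 0x9AA45
s_5 = InvRound(s_4, k_3) = 0x21061
s_6 = InvRound(s_5, k_2) = 0x2E8F4
s_7 = InvRound(s_6, k_1) = 0xC5806
s_8 = InvRound(s_7, k_0) = 0x4F16F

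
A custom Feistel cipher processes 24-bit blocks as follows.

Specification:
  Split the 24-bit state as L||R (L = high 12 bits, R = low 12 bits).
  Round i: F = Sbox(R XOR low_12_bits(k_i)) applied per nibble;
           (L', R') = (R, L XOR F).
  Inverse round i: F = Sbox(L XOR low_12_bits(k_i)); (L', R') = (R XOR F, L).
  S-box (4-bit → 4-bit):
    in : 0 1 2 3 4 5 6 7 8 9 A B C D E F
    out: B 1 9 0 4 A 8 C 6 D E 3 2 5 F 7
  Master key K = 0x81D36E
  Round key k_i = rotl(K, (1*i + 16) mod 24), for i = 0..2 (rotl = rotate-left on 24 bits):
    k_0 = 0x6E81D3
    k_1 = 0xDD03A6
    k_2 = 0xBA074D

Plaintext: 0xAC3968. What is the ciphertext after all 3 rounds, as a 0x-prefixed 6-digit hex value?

s_0 = plaintext = 0xAC3968
s_1 = Round(s_0, k_0) = 0x968CF0
s_2 = Round(s_1, k_1) = 0xCF0EC0
s_3 = Round(s_2, k_2) = 0xEC0195

0xEC0195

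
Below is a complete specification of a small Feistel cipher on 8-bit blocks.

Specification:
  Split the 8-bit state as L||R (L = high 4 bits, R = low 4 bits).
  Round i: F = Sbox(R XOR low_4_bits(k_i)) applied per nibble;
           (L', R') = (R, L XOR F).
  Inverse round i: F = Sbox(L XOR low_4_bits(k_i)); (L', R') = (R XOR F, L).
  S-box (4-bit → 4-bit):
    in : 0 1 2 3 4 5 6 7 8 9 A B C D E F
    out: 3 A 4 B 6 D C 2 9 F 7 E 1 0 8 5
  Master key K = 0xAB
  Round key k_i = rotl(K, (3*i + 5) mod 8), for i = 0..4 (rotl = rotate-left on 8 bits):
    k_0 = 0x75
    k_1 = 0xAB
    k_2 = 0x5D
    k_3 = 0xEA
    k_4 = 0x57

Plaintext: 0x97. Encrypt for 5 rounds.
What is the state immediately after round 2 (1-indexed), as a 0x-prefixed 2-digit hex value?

s_0 = plaintext = 0x97
s_1 = Round(s_0, k_0) = 0x7D
s_2 = Round(s_1, k_1) = 0xDB
s_3 = Round(s_2, k_2) = 0xB1
s_4 = Round(s_3, k_3) = 0x15
s_5 = Round(s_4, k_4) = 0x55

0xDB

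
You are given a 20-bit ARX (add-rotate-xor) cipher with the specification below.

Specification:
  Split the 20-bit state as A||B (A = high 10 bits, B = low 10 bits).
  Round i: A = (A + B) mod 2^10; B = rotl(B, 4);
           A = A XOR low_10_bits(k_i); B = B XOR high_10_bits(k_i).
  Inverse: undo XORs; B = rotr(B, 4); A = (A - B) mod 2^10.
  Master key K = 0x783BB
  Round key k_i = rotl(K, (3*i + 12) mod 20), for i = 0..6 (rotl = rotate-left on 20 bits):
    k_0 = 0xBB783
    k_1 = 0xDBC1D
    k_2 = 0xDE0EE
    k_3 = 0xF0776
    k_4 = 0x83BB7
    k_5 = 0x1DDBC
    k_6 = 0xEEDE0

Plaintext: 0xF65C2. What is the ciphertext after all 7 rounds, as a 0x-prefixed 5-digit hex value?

0xDE0BD

s_0 = plaintext = 0xF65C2
s_1 = Round(s_0, k_0) = 0x862CA
s_2 = Round(s_1, k_1) = 0x3FFC4
s_3 = Round(s_2, k_2) = 0x0B737
s_4 = Round(s_3, k_3) = 0x048BD
s_5 = Round(s_4, k_4) = 0xDE1DC
s_6 = Round(s_5, k_5) = 0x3A1B0
s_7 = Round(s_6, k_6) = 0xDE0BD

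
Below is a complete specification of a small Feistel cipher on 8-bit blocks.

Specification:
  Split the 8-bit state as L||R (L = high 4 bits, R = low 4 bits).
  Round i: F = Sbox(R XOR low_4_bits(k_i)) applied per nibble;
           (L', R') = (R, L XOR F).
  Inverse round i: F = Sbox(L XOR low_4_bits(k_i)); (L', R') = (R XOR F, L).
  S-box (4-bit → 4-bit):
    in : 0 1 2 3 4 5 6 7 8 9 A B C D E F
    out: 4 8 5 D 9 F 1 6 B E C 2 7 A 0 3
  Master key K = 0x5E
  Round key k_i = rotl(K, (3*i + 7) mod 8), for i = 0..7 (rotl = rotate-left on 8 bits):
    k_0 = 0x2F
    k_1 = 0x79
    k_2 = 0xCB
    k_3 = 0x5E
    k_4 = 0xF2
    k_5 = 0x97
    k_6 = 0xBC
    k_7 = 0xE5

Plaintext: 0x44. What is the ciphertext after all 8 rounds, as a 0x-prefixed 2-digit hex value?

s_0 = plaintext = 0x44
s_1 = Round(s_0, k_0) = 0x46
s_2 = Round(s_1, k_1) = 0x67
s_3 = Round(s_2, k_2) = 0x71
s_4 = Round(s_3, k_3) = 0x14
s_5 = Round(s_4, k_4) = 0x40
s_6 = Round(s_5, k_5) = 0x02
s_7 = Round(s_6, k_6) = 0x20
s_8 = Round(s_7, k_7) = 0x0D

0x0D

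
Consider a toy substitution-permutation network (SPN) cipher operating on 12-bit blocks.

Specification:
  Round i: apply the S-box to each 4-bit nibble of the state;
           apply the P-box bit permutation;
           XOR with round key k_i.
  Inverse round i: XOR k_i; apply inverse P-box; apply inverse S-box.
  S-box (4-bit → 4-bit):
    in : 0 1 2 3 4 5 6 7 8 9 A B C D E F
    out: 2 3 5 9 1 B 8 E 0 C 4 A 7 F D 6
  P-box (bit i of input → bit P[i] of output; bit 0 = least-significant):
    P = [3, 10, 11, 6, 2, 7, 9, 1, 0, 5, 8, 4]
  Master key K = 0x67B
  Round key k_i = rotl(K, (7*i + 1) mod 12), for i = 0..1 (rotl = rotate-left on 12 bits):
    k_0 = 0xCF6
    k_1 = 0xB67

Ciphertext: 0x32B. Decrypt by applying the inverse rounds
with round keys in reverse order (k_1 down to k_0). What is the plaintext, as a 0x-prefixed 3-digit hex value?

0xB01

s_0 = ciphertext = 0x32B
s_1 = InvRound(s_0, k_1) = 0x84E
s_2 = InvRound(s_1, k_0) = 0xB01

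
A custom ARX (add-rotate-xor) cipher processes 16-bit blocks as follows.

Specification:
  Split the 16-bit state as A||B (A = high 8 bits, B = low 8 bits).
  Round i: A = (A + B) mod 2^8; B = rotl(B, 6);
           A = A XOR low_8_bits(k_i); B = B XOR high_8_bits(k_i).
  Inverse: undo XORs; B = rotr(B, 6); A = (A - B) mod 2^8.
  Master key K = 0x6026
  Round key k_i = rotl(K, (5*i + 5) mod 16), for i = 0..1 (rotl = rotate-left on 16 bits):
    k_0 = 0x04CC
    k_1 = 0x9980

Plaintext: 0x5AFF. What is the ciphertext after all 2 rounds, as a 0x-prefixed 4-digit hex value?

s_0 = plaintext = 0x5AFF
s_1 = Round(s_0, k_0) = 0x95FB
s_2 = Round(s_1, k_1) = 0x1067

0x1067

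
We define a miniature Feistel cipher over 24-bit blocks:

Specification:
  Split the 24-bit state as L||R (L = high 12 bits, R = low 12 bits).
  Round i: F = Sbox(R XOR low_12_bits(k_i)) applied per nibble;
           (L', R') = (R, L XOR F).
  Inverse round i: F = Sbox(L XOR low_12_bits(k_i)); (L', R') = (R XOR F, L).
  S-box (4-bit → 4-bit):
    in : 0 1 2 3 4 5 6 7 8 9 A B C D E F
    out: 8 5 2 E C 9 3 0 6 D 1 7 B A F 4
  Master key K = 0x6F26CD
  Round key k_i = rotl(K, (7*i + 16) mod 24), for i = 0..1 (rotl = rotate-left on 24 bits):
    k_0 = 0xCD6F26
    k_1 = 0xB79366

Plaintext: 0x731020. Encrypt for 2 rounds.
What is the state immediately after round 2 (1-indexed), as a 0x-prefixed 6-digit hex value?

s_0 = plaintext = 0x731020
s_1 = Round(s_0, k_0) = 0x0203B2
s_2 = Round(s_1, k_1) = 0x3B288C

0x3B288C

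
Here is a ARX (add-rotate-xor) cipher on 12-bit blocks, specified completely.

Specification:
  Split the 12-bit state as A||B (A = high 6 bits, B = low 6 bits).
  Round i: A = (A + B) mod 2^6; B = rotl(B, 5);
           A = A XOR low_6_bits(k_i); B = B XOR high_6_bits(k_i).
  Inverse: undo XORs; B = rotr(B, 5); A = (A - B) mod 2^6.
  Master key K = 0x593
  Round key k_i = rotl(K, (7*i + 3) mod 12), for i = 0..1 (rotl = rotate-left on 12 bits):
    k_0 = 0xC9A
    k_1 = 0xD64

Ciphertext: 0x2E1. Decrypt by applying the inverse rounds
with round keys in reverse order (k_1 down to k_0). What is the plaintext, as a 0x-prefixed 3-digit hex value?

s_0 = ciphertext = 0x2E1
s_1 = InvRound(s_0, k_1) = 0x1E8
s_2 = InvRound(s_1, k_0) = 0xA74

0xA74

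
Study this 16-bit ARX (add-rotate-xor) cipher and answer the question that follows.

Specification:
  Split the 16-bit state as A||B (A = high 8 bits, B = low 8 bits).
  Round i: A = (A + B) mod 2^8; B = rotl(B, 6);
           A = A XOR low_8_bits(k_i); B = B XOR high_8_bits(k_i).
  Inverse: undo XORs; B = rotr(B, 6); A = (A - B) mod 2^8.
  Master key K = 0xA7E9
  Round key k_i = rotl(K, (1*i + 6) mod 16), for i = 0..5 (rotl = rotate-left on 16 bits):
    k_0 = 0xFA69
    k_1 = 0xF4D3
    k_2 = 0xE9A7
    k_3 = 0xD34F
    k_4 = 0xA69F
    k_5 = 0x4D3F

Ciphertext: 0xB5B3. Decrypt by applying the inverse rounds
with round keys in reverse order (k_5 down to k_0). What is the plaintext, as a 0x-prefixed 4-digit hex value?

s_0 = ciphertext = 0xB5B3
s_1 = InvRound(s_0, k_5) = 0x8FFB
s_2 = InvRound(s_1, k_4) = 0x9B75
s_3 = InvRound(s_2, k_3) = 0x3A9A
s_4 = InvRound(s_3, k_2) = 0xD0CD
s_5 = InvRound(s_4, k_1) = 0x1FE4
s_6 = InvRound(s_5, k_0) = 0xFE78

0xFE78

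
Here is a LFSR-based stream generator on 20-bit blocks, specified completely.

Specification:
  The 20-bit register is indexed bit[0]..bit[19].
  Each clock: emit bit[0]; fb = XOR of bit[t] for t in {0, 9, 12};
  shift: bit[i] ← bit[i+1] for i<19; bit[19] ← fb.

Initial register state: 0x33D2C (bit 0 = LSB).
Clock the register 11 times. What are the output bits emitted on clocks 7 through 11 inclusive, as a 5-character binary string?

reg_0 = 0x33D2C
clock 1: out=0, reg = 0x99E96
clock 2: out=0, reg = 0x4CF4B
clock 3: out=1, reg = 0x267A5
clock 4: out=1, reg = 0x133D2
clock 5: out=0, reg = 0x099E9
clock 6: out=1, reg = 0x04CF4
clock 7: out=0, reg = 0x0267A
clock 8: out=0, reg = 0x8133D
clock 9: out=1, reg = 0xC099E
clock 10: out=0, reg = 0x604CF
clock 11: out=1, reg = 0xB0267

00101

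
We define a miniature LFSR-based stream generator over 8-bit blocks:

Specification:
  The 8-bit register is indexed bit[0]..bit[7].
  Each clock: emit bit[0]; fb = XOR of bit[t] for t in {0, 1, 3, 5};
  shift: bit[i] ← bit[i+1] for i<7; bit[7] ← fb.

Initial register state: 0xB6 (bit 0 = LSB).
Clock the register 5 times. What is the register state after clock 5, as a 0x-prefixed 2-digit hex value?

0x75

reg_0 = 0xB6
clock 1: out=0, reg = 0x5B
clock 2: out=1, reg = 0xAD
clock 3: out=1, reg = 0xD6
clock 4: out=0, reg = 0xEB
clock 5: out=1, reg = 0x75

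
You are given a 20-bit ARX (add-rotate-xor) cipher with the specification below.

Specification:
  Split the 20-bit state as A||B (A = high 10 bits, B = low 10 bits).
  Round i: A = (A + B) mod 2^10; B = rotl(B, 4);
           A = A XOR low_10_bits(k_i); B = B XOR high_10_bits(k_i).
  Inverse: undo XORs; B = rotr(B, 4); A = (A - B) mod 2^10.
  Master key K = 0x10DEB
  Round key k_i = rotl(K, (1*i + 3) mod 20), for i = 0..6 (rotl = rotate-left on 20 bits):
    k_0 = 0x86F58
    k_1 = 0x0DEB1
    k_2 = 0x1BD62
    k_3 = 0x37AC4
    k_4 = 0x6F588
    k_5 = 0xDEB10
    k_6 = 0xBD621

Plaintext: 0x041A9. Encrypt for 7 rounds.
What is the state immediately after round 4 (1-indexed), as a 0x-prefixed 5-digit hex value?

0xC9B16

s_0 = plaintext = 0x041A9
s_1 = Round(s_0, k_0) = 0xB848D
s_2 = Round(s_1, k_1) = 0x77CE5
s_3 = Round(s_2, k_2) = 0xE9A3C
s_4 = Round(s_3, k_3) = 0xC9B16
s_5 = Round(s_4, k_4) = 0xED0D1
s_6 = Round(s_5, k_5) = 0xE5669
s_7 = Round(s_6, k_6) = 0xF7C6C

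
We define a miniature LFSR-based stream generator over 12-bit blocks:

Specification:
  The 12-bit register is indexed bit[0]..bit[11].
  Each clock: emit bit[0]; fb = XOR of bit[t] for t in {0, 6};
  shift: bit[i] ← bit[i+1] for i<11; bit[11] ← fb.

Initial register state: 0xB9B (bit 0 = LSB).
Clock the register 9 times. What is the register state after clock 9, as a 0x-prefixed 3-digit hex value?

reg_0 = 0xB9B
clock 1: out=1, reg = 0xDCD
clock 2: out=1, reg = 0x6E6
clock 3: out=0, reg = 0xB73
clock 4: out=1, reg = 0x5B9
clock 5: out=1, reg = 0xADC
clock 6: out=0, reg = 0xD6E
clock 7: out=0, reg = 0xEB7
clock 8: out=1, reg = 0xF5B
clock 9: out=1, reg = 0x7AD

0x7AD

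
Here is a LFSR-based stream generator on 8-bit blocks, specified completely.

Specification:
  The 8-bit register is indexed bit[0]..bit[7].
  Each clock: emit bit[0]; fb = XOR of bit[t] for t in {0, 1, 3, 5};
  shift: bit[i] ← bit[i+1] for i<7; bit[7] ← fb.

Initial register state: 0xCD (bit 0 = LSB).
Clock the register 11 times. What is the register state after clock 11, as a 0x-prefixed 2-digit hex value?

reg_0 = 0xCD
clock 1: out=1, reg = 0x66
clock 2: out=0, reg = 0x33
clock 3: out=1, reg = 0x99
clock 4: out=1, reg = 0x4C
clock 5: out=0, reg = 0xA6
clock 6: out=0, reg = 0x53
clock 7: out=1, reg = 0x29
clock 8: out=1, reg = 0x94
clock 9: out=0, reg = 0x4A
clock 10: out=0, reg = 0x25
clock 11: out=1, reg = 0x12

0x12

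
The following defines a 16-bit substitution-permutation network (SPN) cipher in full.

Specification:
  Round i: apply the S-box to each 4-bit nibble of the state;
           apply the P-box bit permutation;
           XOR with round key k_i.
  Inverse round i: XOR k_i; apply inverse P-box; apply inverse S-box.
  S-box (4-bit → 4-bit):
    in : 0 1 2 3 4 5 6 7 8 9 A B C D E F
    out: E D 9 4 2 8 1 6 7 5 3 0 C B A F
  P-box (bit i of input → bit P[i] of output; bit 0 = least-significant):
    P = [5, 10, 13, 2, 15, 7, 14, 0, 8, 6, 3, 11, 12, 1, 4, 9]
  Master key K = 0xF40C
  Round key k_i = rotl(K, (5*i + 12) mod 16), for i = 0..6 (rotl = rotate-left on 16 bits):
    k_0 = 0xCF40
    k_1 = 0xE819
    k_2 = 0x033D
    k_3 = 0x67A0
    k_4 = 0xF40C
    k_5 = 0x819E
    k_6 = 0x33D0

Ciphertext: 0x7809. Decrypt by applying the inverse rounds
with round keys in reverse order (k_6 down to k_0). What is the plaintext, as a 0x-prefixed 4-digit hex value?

s_0 = ciphertext = 0x7809
s_1 = InvRound(s_0, k_6) = 0xCF0B
s_2 = InvRound(s_1, k_5) = 0xC50E
s_3 = InvRound(s_2, k_4) = 0xA6B3
s_4 = InvRound(s_3, k_3) = 0x761B
s_5 = InvRound(s_4, k_2) = 0xA63F
s_6 = InvRound(s_5, k_1) = 0xE53D
s_7 = InvRound(s_6, k_0) = 0xC051

0xC051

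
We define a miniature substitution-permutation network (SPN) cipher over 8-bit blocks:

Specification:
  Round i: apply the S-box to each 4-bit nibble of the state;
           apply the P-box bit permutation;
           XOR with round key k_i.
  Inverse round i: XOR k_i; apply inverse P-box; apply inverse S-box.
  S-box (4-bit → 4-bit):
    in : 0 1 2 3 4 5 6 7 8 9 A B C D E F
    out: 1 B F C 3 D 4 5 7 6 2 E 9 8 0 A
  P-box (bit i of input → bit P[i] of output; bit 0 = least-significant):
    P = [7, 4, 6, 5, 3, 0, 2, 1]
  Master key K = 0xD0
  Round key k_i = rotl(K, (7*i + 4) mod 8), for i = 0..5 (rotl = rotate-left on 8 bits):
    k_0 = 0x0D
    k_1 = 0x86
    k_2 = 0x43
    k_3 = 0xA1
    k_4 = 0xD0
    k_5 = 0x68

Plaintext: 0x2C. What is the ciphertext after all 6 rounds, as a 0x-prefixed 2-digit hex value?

s_0 = plaintext = 0x2C
s_1 = Round(s_0, k_0) = 0xA2
s_2 = Round(s_1, k_1) = 0x77
s_3 = Round(s_2, k_2) = 0x8F
s_4 = Round(s_3, k_3) = 0x9C
s_5 = Round(s_4, k_4) = 0x75
s_6 = Round(s_5, k_5) = 0x84

0x84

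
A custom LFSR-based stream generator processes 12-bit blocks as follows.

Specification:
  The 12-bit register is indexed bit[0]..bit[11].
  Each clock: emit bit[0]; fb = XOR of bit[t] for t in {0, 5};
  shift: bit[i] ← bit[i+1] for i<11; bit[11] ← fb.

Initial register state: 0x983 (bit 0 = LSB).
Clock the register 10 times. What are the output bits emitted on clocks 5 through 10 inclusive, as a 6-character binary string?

reg_0 = 0x983
clock 1: out=1, reg = 0xCC1
clock 2: out=1, reg = 0xE60
clock 3: out=0, reg = 0xF30
clock 4: out=0, reg = 0xF98
clock 5: out=0, reg = 0x7CC
clock 6: out=0, reg = 0x3E6
clock 7: out=0, reg = 0x9F3
clock 8: out=1, reg = 0x4F9
clock 9: out=1, reg = 0x27C
clock 10: out=0, reg = 0x93E

000110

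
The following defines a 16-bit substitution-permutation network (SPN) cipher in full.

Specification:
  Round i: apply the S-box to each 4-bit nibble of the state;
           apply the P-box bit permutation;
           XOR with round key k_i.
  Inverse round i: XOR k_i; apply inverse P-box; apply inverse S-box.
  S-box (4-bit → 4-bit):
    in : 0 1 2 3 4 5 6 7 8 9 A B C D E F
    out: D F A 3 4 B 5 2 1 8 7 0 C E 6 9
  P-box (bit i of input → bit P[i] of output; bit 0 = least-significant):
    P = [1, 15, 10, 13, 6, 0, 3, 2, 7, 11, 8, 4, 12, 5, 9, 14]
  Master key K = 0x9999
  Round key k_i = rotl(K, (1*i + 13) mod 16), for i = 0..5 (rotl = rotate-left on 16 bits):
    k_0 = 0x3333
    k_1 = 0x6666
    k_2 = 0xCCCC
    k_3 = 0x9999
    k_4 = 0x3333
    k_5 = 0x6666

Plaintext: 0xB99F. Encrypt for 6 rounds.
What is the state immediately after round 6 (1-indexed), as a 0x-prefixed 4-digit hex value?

s_0 = plaintext = 0xB99F
s_1 = Round(s_0, k_0) = 0x1325
s_2 = Round(s_1, k_1) = 0x9CC1
s_3 = Round(s_2, k_2) = 0x29D2
s_4 = Round(s_3, k_3) = 0x79A4
s_5 = Round(s_4, k_4) = 0x374A
s_6 = Round(s_5, k_5) = 0xFA4C

0xFA4C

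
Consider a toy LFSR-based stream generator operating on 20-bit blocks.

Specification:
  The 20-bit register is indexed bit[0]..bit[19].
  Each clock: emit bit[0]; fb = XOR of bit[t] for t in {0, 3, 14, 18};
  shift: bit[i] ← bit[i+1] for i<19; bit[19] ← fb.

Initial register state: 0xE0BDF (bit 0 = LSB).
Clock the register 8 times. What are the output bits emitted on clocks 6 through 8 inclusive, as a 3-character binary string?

011

reg_0 = 0xE0BDF
clock 1: out=1, reg = 0xF05EF
clock 2: out=1, reg = 0xF82F7
clock 3: out=1, reg = 0x7C17B
clock 4: out=1, reg = 0x3E0BD
clock 5: out=1, reg = 0x9F05E
clock 6: out=0, reg = 0x4F82F
clock 7: out=1, reg = 0x27C17
clock 8: out=1, reg = 0x13E0B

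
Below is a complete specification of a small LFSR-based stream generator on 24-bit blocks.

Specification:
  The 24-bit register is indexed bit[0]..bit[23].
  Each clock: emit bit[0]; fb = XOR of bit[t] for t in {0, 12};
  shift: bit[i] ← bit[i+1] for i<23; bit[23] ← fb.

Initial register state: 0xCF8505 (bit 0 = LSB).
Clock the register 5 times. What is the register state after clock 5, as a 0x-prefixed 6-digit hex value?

reg_0 = 0xCF8505
clock 1: out=1, reg = 0xE7C282
clock 2: out=0, reg = 0x73E141
clock 3: out=1, reg = 0xB9F0A0
clock 4: out=0, reg = 0xDCF850
clock 5: out=0, reg = 0xEE7C28

0xEE7C28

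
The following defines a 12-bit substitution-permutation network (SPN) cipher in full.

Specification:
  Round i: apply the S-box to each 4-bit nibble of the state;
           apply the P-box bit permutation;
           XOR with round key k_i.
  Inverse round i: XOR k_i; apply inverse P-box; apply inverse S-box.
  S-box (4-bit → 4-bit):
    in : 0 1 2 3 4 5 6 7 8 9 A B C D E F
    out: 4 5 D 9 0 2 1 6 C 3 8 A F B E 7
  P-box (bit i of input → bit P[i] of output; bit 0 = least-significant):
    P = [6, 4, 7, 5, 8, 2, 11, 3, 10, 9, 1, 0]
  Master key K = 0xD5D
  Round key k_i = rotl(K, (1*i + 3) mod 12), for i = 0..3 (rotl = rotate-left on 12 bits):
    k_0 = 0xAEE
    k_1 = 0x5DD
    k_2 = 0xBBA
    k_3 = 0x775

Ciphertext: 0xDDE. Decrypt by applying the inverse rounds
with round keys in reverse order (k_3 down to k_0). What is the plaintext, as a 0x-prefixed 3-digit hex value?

0x51E

s_0 = ciphertext = 0xDDE
s_1 = InvRound(s_0, k_3) = 0xE88
s_2 = InvRound(s_1, k_2) = 0x16B
s_3 = InvRound(s_2, k_1) = 0x15E
s_4 = InvRound(s_3, k_0) = 0x51E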